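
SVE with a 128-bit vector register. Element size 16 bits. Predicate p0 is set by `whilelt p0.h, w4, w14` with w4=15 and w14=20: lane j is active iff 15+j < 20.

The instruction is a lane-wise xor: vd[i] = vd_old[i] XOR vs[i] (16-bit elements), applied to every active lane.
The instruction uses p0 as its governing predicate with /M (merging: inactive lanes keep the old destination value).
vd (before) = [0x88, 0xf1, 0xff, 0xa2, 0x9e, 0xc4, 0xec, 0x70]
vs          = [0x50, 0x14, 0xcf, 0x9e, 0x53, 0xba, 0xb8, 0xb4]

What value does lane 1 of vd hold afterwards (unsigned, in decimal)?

128-bit reg / 16-bit elem → 8 lanes
p0[j] = (15+j < 20); true for j=0..4 → 5 lanes set
vd[0] xor(0x88,0x50) -> 0xd8
vd[1] xor(0xf1,0x14) -> 0xe5
vd[2] xor(0xff,0xcf) -> 0x30
vd[3] xor(0xa2,0x9e) -> 0x3c
vd[4] xor(0x9e,0x53) -> 0xcd
vd[5] tail/keep -> 0xc4
vd[6] tail/keep -> 0xec
vd[7] tail/keep -> 0x70

vd[1] = 229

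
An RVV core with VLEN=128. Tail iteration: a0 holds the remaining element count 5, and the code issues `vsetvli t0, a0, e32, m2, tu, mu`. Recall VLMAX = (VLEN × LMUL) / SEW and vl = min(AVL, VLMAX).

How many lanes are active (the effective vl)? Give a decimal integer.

vl = 5

lanes per group: 128·2/32 = 8
AVL=5 ≤ VLMAX=8, so vl = 5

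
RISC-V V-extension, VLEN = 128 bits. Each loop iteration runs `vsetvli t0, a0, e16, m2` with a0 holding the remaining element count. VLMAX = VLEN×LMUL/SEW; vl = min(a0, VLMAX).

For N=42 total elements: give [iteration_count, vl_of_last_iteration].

lanes per group: 128·2/16 = 16
N=42: ⌈42/16⌉ = 3 iters; last vl = 42 − 2×16 = 10

[iterations, last_vl] = [3, 10]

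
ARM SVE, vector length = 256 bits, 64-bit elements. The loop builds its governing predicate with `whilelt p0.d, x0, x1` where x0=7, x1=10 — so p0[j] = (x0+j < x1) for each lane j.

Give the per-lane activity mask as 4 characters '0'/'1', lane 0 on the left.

predicate = 1110

256-bit reg / 64-bit elem → 4 lanes
p0[j] = (7+j < 10); true for j=0..2 → 3 lanes set
bits (lane 0 leftmost): 1110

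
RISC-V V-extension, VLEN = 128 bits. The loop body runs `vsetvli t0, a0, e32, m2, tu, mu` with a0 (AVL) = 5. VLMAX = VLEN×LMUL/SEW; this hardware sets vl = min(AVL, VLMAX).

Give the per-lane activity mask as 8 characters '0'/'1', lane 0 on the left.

predicate = 11111000

VLMAX = VLEN×LMUL/SEW = 128×2/32 = 8
vl = min(AVL, VLMAX) = min(5, 8) = 5
bits (lane 0 leftmost): 11111000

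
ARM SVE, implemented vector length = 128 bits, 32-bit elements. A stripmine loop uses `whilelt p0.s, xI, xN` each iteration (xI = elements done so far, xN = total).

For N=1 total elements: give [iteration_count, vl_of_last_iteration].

[iterations, last_vl] = [1, 1]

register lanes = 128/32 = 4
1 elements at 4/iter → 1 passes, remainder 1 on the last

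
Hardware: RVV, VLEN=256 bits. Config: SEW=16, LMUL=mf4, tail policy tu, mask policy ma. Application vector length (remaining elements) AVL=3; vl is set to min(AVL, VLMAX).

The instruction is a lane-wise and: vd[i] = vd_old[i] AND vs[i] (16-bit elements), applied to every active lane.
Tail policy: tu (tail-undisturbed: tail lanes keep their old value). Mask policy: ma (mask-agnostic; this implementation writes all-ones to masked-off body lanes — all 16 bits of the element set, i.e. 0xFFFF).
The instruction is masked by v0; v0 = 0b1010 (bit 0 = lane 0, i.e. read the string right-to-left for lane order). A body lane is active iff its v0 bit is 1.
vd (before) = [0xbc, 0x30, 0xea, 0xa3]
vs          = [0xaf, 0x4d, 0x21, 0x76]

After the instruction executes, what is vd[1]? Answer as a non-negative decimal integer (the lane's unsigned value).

vd[1] = 0

VLMAX = (256 × 1/4) / 16 = 4 lanes
vl ← min(3, 4) = 3
[0] mask-off/ones = 0xffff
[1] and(0x30,0x4d) = 0x00
[2] mask-off/ones = 0xffff
[3] tail/keep = 0xa3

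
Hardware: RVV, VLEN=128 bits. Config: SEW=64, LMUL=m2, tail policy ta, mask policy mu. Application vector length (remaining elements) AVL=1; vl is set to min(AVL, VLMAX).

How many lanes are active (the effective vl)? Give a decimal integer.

VLMAX = VLEN×LMUL/SEW = 128×2/64 = 4
vl ← min(1, 4) = 1

vl = 1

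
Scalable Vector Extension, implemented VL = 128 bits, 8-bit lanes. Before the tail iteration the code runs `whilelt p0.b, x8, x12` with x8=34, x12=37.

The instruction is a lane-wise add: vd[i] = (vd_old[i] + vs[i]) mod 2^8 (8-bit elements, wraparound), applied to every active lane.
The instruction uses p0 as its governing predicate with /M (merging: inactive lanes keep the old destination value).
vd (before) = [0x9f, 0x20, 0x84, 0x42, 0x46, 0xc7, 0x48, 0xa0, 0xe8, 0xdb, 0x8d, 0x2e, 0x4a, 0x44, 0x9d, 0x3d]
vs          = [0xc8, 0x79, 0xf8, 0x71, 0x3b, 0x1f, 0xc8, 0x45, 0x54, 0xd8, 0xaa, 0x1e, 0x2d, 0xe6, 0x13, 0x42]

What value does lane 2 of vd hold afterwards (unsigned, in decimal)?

vd[2] = 124

register lanes = 128/8 = 16
p0[j] = (34+j < 37); true for j=0..2 → 3 lanes set
vd[0] add(0x9f,0xc8) -> 0x67
vd[1] add(0x20,0x79) -> 0x99
vd[2] add(0x84,0xf8) -> 0x7c
vd[3] tail/keep -> 0x42
vd[4] tail/keep -> 0x46
vd[5] tail/keep -> 0xc7
vd[6] tail/keep -> 0x48
vd[7] tail/keep -> 0xa0
vd[8] tail/keep -> 0xe8
vd[9] tail/keep -> 0xdb
vd[10] tail/keep -> 0x8d
vd[11] tail/keep -> 0x2e
vd[12] tail/keep -> 0x4a
vd[13] tail/keep -> 0x44
vd[14] tail/keep -> 0x9d
vd[15] tail/keep -> 0x3d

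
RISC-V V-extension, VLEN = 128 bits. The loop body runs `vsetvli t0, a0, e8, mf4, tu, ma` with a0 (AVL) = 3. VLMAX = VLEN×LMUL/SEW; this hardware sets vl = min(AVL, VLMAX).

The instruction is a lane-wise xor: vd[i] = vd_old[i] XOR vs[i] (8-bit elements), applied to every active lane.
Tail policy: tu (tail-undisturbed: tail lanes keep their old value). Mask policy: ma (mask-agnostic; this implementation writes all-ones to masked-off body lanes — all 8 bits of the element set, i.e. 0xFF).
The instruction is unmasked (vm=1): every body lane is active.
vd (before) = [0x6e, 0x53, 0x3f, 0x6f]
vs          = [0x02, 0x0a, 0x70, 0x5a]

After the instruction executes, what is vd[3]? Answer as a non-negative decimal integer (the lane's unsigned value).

VLMAX = VLEN×LMUL/SEW = 128×1/4/8 = 4
vl ← min(3, 4) = 3
  i=0: xor(0x6e,0x02) → 108
  i=1: xor(0x53,0x0a) → 89
  i=2: xor(0x3f,0x70) → 79
  i=3: tail/keep → 111

vd[3] = 111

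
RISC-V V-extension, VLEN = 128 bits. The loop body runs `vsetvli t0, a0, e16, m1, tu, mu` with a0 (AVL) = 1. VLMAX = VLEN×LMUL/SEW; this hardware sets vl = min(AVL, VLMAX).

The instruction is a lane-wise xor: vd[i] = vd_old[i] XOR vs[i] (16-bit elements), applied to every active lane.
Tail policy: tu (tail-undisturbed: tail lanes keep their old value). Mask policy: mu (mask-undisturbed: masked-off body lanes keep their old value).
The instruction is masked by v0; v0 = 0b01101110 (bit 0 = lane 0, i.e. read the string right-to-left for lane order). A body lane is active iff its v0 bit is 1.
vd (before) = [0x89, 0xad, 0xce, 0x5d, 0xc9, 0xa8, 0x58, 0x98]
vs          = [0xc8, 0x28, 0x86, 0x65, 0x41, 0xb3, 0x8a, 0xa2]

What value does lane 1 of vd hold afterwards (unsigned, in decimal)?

vd[1] = 173

lanes per group: 128·1/16 = 8
vl ← min(1, 8) = 1
[0] mask-off/keep = 0x89
[1] tail/keep = 0xad
[2] tail/keep = 0xce
[3] tail/keep = 0x5d
[4] tail/keep = 0xc9
[5] tail/keep = 0xa8
[6] tail/keep = 0x58
[7] tail/keep = 0x98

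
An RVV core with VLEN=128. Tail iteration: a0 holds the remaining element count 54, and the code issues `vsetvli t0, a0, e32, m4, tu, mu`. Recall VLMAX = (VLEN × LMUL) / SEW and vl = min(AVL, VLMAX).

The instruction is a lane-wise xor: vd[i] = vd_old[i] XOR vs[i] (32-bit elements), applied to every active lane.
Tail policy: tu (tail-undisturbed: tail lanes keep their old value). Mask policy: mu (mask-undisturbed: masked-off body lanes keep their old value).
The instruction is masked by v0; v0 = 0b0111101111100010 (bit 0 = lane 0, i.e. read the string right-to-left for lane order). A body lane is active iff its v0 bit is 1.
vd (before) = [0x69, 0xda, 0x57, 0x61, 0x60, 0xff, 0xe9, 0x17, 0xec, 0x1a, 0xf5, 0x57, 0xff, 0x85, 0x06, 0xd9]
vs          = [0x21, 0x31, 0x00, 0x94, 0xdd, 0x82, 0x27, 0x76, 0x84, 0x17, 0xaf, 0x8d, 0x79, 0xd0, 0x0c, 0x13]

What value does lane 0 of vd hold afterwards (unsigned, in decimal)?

VLMAX = VLEN×LMUL/SEW = 128×4/32 = 16
vl = min(AVL, VLMAX) = min(54, 16) = 16
vd[0] mask-off/keep -> 0x69
vd[1] xor(0xda,0x31) -> 0xeb
vd[2] mask-off/keep -> 0x57
vd[3] mask-off/keep -> 0x61
vd[4] mask-off/keep -> 0x60
vd[5] xor(0xff,0x82) -> 0x7d
vd[6] xor(0xe9,0x27) -> 0xce
vd[7] xor(0x17,0x76) -> 0x61
vd[8] xor(0xec,0x84) -> 0x68
vd[9] xor(0x1a,0x17) -> 0x0d
vd[10] mask-off/keep -> 0xf5
vd[11] xor(0x57,0x8d) -> 0xda
vd[12] xor(0xff,0x79) -> 0x86
vd[13] xor(0x85,0xd0) -> 0x55
vd[14] xor(0x06,0x0c) -> 0x0a
vd[15] mask-off/keep -> 0xd9

vd[0] = 105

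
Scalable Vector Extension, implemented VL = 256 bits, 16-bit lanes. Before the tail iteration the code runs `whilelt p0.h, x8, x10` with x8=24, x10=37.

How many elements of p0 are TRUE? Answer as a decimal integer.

vl = 13

256-bit reg / 16-bit elem → 16 lanes
active while 24+j < 37, i.e. j ∈ [0,13) capped at 16 ⇒ 13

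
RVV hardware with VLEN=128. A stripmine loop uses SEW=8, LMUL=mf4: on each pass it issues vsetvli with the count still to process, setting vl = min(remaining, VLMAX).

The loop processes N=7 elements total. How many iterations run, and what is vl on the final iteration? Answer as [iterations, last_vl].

VLMAX = VLEN×LMUL/SEW = 128×1/4/8 = 4
7 elements at 4/iter → 2 passes, remainder 3 on the last

[iterations, last_vl] = [2, 3]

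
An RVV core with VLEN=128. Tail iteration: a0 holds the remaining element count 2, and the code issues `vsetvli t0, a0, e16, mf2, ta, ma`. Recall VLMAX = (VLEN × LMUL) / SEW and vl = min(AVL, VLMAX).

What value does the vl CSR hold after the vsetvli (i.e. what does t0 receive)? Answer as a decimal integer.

VLMAX = VLEN×LMUL/SEW = 128×1/2/16 = 4
AVL=2 ≤ VLMAX=4, so vl = 2

vl = 2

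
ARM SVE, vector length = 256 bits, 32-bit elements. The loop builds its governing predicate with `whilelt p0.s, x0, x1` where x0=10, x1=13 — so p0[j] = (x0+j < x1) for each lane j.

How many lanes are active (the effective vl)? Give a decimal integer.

vl = 3

256-bit reg / 32-bit elem → 8 lanes
whilelt: lane j active iff 10+j < 13 → j < 3 → 3 active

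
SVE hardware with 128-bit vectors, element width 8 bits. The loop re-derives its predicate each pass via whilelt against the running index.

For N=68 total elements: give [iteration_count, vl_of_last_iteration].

[iterations, last_vl] = [5, 4]

lane count: 128 div 8 = 16
iterations = ceil(68/16) = 5; final-pass vl = 4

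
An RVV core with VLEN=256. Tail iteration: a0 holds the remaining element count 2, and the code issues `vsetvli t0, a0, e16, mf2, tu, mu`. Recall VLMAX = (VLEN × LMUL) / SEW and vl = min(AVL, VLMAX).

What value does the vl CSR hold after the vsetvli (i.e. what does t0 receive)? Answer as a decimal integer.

vl = 2

VLMAX = (256 × 1/2) / 16 = 8 lanes
vl ← min(2, 8) = 2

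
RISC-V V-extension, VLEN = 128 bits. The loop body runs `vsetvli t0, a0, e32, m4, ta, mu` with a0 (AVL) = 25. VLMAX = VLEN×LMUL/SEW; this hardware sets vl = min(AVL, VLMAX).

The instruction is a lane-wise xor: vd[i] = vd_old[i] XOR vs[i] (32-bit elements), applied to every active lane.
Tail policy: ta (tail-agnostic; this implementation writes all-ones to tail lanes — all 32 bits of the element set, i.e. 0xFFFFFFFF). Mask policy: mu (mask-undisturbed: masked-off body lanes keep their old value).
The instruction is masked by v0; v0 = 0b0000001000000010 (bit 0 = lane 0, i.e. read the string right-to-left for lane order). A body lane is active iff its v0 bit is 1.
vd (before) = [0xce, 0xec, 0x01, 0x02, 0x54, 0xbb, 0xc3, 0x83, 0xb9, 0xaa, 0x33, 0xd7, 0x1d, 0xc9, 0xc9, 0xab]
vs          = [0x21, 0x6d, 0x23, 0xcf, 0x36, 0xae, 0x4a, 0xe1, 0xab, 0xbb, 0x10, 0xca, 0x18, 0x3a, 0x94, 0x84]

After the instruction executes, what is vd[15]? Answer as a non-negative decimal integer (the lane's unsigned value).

vd[15] = 171

VLMAX = VLEN×LMUL/SEW = 128×4/32 = 16
AVL=25 > VLMAX=16, so vl = 16
  i=0: mask-off/keep → 206
  i=1: xor(0xec,0x6d) → 129
  i=2: mask-off/keep → 1
  i=3: mask-off/keep → 2
  i=4: mask-off/keep → 84
  i=5: mask-off/keep → 187
  i=6: mask-off/keep → 195
  i=7: mask-off/keep → 131
  i=8: mask-off/keep → 185
  i=9: xor(0xaa,0xbb) → 17
  i=10: mask-off/keep → 51
  i=11: mask-off/keep → 215
  i=12: mask-off/keep → 29
  i=13: mask-off/keep → 201
  i=14: mask-off/keep → 201
  i=15: mask-off/keep → 171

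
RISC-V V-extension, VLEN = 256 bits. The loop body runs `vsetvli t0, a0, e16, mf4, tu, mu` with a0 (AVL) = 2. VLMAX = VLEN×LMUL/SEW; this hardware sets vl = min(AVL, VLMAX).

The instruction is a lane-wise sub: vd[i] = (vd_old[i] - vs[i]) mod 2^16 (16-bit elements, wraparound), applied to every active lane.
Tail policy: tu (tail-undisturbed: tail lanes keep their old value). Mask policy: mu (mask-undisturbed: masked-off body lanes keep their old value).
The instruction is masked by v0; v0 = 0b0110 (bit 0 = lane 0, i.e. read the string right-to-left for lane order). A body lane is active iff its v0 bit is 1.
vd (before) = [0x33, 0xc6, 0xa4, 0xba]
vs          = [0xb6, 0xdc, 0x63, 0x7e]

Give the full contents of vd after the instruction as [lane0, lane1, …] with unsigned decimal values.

vd = [51, 65514, 164, 186]

VLMAX = VLEN×LMUL/SEW = 256×1/4/16 = 4
vl ← min(2, 4) = 2
lane  0: mask-off/keep ⇒ 0x33
lane  1: sub(0xc6,0xdc) ⇒ 0xffea
lane  2: tail/keep ⇒ 0xa4
lane  3: tail/keep ⇒ 0xba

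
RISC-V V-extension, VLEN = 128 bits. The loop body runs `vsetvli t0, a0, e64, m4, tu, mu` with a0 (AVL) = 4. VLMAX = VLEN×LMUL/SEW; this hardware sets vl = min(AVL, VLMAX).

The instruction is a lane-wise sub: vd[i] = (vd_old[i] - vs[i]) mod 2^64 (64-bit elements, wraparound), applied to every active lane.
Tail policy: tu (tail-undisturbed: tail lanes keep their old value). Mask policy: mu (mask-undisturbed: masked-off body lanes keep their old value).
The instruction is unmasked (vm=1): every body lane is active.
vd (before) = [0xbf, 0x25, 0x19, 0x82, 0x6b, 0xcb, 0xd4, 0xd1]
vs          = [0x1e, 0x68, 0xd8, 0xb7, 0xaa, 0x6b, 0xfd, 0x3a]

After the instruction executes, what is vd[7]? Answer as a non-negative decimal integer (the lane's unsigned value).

lanes per group: 128·4/64 = 8
AVL=4 ≤ VLMAX=8, so vl = 4
lane  0: sub(0xbf,0x1e) ⇒ 0xa1
lane  1: sub(0x25,0x68) ⇒ 0xffffffffffffffbd
lane  2: sub(0x19,0xd8) ⇒ 0xffffffffffffff41
lane  3: sub(0x82,0xb7) ⇒ 0xffffffffffffffcb
lane  4: tail/keep ⇒ 0x6b
lane  5: tail/keep ⇒ 0xcb
lane  6: tail/keep ⇒ 0xd4
lane  7: tail/keep ⇒ 0xd1

vd[7] = 209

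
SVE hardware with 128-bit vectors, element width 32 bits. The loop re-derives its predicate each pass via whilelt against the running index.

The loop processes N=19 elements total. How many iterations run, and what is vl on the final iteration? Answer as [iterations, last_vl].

[iterations, last_vl] = [5, 3]

register lanes = 128/32 = 4
iterations = ceil(19/4) = 5; final-pass vl = 3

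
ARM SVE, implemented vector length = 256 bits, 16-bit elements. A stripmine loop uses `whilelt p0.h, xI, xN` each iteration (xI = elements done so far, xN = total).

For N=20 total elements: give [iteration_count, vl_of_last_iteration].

[iterations, last_vl] = [2, 4]

256-bit reg / 16-bit elem → 16 lanes
iterations = ceil(20/16) = 2; final-pass vl = 4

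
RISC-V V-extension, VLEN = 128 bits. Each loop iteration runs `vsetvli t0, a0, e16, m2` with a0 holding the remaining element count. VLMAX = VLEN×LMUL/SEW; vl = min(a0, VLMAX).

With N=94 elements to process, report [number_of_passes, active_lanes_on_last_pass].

VLMAX = VLEN×LMUL/SEW = 128×2/16 = 16
iterations = ceil(94/16) = 6; final-pass vl = 14

[iterations, last_vl] = [6, 14]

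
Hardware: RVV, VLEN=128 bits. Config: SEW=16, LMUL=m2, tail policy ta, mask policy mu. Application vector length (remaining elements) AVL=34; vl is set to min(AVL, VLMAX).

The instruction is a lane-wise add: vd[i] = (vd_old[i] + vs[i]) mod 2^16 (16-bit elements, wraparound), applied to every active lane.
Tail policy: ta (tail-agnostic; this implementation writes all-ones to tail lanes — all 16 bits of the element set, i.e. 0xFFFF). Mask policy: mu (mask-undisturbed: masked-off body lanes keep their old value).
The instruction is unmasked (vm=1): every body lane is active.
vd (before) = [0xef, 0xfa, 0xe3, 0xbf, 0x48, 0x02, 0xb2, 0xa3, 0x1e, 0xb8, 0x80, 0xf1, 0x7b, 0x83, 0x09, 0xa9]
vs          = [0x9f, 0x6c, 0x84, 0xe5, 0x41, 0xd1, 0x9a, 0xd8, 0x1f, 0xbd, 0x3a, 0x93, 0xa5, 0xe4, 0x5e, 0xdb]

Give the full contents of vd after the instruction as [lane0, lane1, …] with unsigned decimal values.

vd = [398, 358, 359, 420, 137, 211, 332, 379, 61, 373, 186, 388, 288, 359, 103, 388]

lanes per group: 128·2/16 = 16
vl ← min(34, 16) = 16
  i=0: add(0xef,0x9f) → 398
  i=1: add(0xfa,0x6c) → 358
  i=2: add(0xe3,0x84) → 359
  i=3: add(0xbf,0xe5) → 420
  i=4: add(0x48,0x41) → 137
  i=5: add(0x02,0xd1) → 211
  i=6: add(0xb2,0x9a) → 332
  i=7: add(0xa3,0xd8) → 379
  i=8: add(0x1e,0x1f) → 61
  i=9: add(0xb8,0xbd) → 373
  i=10: add(0x80,0x3a) → 186
  i=11: add(0xf1,0x93) → 388
  i=12: add(0x7b,0xa5) → 288
  i=13: add(0x83,0xe4) → 359
  i=14: add(0x09,0x5e) → 103
  i=15: add(0xa9,0xdb) → 388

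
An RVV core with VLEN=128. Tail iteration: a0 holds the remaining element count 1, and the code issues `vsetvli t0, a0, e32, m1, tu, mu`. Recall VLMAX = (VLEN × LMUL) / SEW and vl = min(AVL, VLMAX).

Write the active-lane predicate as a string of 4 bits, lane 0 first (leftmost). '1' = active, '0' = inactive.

VLMAX = (128 × 1) / 32 = 4 lanes
AVL=1 ≤ VLMAX=4, so vl = 1
bits (lane 0 leftmost): 1000

predicate = 1000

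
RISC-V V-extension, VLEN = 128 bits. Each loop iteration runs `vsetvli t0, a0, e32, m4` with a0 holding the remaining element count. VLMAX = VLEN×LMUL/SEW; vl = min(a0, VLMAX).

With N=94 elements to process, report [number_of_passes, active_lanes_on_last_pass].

[iterations, last_vl] = [6, 14]

lanes per group: 128·4/32 = 16
iterations = ceil(94/16) = 6; final-pass vl = 14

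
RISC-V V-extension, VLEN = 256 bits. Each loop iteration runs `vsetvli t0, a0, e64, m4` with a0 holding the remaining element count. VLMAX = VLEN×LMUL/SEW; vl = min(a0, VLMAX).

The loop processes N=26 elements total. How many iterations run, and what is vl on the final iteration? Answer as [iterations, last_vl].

VLMAX = VLEN×LMUL/SEW = 256×4/64 = 16
N=26: ⌈26/16⌉ = 2 iters; last vl = 26 − 1×16 = 10

[iterations, last_vl] = [2, 10]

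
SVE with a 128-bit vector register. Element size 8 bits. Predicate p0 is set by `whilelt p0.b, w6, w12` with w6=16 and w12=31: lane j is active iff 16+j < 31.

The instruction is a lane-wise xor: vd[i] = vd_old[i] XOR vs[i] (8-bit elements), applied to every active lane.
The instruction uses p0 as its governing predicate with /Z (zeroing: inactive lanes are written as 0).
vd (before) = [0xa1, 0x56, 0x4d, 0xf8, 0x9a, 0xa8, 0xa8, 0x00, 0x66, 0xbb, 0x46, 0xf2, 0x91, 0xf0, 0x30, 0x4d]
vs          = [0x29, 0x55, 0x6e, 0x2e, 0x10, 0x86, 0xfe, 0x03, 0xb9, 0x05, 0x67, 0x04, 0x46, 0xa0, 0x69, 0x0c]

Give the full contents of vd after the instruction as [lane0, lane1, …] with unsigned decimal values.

vd = [136, 3, 35, 214, 138, 46, 86, 3, 223, 190, 33, 246, 215, 80, 89, 0]

register lanes = 128/8 = 16
whilelt: lane j active iff 16+j < 31 → j < 15 → 15 active
[0] xor(0xa1,0x29) = 0x88
[1] xor(0x56,0x55) = 0x03
[2] xor(0x4d,0x6e) = 0x23
[3] xor(0xf8,0x2e) = 0xd6
[4] xor(0x9a,0x10) = 0x8a
[5] xor(0xa8,0x86) = 0x2e
[6] xor(0xa8,0xfe) = 0x56
[7] xor(0x00,0x03) = 0x03
[8] xor(0x66,0xb9) = 0xdf
[9] xor(0xbb,0x05) = 0xbe
[10] xor(0x46,0x67) = 0x21
[11] xor(0xf2,0x04) = 0xf6
[12] xor(0x91,0x46) = 0xd7
[13] xor(0xf0,0xa0) = 0x50
[14] xor(0x30,0x69) = 0x59
[15] tail/zero = 0x00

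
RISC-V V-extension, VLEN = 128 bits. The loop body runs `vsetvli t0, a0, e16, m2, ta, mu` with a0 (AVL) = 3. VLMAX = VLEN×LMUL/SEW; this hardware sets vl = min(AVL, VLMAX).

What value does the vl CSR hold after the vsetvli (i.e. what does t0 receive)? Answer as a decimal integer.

vl = 3

VLMAX = VLEN×LMUL/SEW = 128×2/16 = 16
vl = min(AVL, VLMAX) = min(3, 16) = 3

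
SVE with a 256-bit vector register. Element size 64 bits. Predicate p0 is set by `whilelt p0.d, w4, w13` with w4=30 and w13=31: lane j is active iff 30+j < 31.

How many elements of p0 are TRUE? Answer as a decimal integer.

register lanes = 256/64 = 4
whilelt: lane j active iff 30+j < 31 → j < 1 → 1 active

vl = 1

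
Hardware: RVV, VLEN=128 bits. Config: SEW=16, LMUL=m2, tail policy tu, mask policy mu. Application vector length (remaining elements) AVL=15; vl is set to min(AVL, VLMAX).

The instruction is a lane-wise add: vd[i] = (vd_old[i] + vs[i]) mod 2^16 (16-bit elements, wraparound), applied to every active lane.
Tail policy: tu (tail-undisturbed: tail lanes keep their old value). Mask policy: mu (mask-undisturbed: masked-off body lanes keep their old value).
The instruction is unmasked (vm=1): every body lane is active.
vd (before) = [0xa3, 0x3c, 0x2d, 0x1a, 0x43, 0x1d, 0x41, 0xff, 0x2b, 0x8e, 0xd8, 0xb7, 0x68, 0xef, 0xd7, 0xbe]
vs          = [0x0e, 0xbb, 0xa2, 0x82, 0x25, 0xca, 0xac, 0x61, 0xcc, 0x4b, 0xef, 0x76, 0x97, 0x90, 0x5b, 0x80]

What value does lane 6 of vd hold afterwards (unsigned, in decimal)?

VLMAX = (128 × 2) / 16 = 16 lanes
vl ← min(15, 16) = 15
  i=0: add(0xa3,0x0e) → 177
  i=1: add(0x3c,0xbb) → 247
  i=2: add(0x2d,0xa2) → 207
  i=3: add(0x1a,0x82) → 156
  i=4: add(0x43,0x25) → 104
  i=5: add(0x1d,0xca) → 231
  i=6: add(0x41,0xac) → 237
  i=7: add(0xff,0x61) → 352
  i=8: add(0x2b,0xcc) → 247
  i=9: add(0x8e,0x4b) → 217
  i=10: add(0xd8,0xef) → 455
  i=11: add(0xb7,0x76) → 301
  i=12: add(0x68,0x97) → 255
  i=13: add(0xef,0x90) → 383
  i=14: add(0xd7,0x5b) → 306
  i=15: tail/keep → 190

vd[6] = 237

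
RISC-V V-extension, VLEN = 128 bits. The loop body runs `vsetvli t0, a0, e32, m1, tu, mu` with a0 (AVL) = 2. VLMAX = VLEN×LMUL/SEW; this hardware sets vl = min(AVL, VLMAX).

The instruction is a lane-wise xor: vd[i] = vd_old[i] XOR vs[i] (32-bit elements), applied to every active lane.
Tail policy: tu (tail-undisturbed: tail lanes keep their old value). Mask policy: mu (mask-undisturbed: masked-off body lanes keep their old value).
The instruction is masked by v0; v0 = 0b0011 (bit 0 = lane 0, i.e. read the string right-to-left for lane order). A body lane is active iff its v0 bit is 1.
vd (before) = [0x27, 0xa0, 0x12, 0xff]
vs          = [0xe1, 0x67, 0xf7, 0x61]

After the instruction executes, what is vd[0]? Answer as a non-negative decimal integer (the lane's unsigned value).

lanes per group: 128·1/32 = 4
AVL=2 ≤ VLMAX=4, so vl = 2
lane  0: xor(0x27,0xe1) ⇒ 0xc6
lane  1: xor(0xa0,0x67) ⇒ 0xc7
lane  2: tail/keep ⇒ 0x12
lane  3: tail/keep ⇒ 0xff

vd[0] = 198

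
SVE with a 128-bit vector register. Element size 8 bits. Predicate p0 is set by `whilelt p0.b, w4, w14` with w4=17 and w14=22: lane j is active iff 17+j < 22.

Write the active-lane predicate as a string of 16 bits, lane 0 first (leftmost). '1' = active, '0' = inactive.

register lanes = 128/8 = 16
p0[j] = (17+j < 22); true for j=0..4 → 5 lanes set
bits (lane 0 leftmost): 1111100000000000

predicate = 1111100000000000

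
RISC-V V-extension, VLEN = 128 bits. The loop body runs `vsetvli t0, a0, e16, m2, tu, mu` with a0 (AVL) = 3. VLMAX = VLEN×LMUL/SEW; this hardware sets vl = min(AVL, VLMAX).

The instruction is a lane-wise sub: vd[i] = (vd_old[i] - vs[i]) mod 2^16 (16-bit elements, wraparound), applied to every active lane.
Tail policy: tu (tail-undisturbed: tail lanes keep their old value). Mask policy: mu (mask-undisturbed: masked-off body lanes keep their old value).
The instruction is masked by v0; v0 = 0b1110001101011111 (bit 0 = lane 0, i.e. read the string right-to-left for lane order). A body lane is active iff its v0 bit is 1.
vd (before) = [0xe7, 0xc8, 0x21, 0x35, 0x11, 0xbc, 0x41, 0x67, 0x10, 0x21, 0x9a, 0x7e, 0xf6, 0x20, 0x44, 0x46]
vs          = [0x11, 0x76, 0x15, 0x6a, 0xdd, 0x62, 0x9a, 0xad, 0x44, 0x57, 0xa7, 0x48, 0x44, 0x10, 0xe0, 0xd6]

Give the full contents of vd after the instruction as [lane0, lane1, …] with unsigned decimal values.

VLMAX = (128 × 2) / 16 = 16 lanes
vl = min(AVL, VLMAX) = min(3, 16) = 3
vd[0] sub(0xe7,0x11) -> 0xd6
vd[1] sub(0xc8,0x76) -> 0x52
vd[2] sub(0x21,0x15) -> 0x0c
vd[3] tail/keep -> 0x35
vd[4] tail/keep -> 0x11
vd[5] tail/keep -> 0xbc
vd[6] tail/keep -> 0x41
vd[7] tail/keep -> 0x67
vd[8] tail/keep -> 0x10
vd[9] tail/keep -> 0x21
vd[10] tail/keep -> 0x9a
vd[11] tail/keep -> 0x7e
vd[12] tail/keep -> 0xf6
vd[13] tail/keep -> 0x20
vd[14] tail/keep -> 0x44
vd[15] tail/keep -> 0x46

vd = [214, 82, 12, 53, 17, 188, 65, 103, 16, 33, 154, 126, 246, 32, 68, 70]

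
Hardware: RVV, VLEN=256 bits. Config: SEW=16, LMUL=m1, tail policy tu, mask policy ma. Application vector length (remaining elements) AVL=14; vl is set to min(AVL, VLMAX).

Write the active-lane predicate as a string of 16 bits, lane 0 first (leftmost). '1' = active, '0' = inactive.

predicate = 1111111111111100

VLMAX = VLEN×LMUL/SEW = 256×1/16 = 16
AVL=14 ≤ VLMAX=16, so vl = 14
bits (lane 0 leftmost): 1111111111111100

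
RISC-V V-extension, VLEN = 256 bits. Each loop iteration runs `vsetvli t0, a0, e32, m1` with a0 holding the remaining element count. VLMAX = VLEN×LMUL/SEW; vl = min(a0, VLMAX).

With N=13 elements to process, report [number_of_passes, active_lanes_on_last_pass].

[iterations, last_vl] = [2, 5]

lanes per group: 256·1/32 = 8
iterations = ceil(13/8) = 2; final-pass vl = 5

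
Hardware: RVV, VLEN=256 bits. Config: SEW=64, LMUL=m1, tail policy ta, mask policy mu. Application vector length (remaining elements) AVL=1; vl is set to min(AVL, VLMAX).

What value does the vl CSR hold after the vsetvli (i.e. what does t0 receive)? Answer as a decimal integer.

VLMAX = VLEN×LMUL/SEW = 256×1/64 = 4
vl ← min(1, 4) = 1

vl = 1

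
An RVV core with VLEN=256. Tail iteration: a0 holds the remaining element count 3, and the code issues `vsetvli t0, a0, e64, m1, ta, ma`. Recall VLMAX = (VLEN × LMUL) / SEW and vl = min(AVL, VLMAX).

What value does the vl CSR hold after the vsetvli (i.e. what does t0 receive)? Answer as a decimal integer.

VLMAX = (256 × 1) / 64 = 4 lanes
AVL=3 ≤ VLMAX=4, so vl = 3

vl = 3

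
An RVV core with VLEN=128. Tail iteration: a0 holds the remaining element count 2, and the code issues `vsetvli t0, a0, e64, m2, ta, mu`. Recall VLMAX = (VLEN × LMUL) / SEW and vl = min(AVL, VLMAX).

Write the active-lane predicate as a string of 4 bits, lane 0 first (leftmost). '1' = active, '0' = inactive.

predicate = 1100

VLMAX = (128 × 2) / 64 = 4 lanes
AVL=2 ≤ VLMAX=4, so vl = 2
bits (lane 0 leftmost): 1100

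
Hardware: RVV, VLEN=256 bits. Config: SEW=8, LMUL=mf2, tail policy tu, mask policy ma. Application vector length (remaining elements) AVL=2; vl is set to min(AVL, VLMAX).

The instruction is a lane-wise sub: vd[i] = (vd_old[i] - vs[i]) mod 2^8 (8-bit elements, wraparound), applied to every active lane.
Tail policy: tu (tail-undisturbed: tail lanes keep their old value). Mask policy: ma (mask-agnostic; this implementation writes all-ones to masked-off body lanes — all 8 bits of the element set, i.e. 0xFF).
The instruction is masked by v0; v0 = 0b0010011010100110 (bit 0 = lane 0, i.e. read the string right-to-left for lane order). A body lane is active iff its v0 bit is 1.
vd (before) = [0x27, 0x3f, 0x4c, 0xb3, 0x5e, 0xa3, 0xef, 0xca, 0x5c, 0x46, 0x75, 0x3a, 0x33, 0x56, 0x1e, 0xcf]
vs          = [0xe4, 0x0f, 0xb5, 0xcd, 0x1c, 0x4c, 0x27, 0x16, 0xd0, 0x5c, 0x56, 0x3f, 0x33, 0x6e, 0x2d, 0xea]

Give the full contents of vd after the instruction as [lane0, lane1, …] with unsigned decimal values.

vd = [255, 48, 76, 179, 94, 163, 239, 202, 92, 70, 117, 58, 51, 86, 30, 207]

VLMAX = VLEN×LMUL/SEW = 256×1/2/8 = 16
AVL=2 ≤ VLMAX=16, so vl = 2
vd[0] mask-off/ones -> 0xff
vd[1] sub(0x3f,0x0f) -> 0x30
vd[2] tail/keep -> 0x4c
vd[3] tail/keep -> 0xb3
vd[4] tail/keep -> 0x5e
vd[5] tail/keep -> 0xa3
vd[6] tail/keep -> 0xef
vd[7] tail/keep -> 0xca
vd[8] tail/keep -> 0x5c
vd[9] tail/keep -> 0x46
vd[10] tail/keep -> 0x75
vd[11] tail/keep -> 0x3a
vd[12] tail/keep -> 0x33
vd[13] tail/keep -> 0x56
vd[14] tail/keep -> 0x1e
vd[15] tail/keep -> 0xcf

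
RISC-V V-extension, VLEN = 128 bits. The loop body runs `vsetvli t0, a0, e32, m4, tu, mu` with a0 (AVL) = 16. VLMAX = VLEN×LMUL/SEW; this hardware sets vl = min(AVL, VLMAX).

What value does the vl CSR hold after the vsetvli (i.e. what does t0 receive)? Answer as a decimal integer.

vl = 16

lanes per group: 128·4/32 = 16
vl = min(AVL, VLMAX) = min(16, 16) = 16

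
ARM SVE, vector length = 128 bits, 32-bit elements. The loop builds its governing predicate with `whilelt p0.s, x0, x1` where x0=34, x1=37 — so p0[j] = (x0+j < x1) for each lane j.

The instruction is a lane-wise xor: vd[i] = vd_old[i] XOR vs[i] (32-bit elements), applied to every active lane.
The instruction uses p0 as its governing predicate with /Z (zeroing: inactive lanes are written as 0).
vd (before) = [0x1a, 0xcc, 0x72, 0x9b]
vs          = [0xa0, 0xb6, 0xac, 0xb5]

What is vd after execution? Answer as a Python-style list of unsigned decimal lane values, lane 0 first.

lane count: 128 div 32 = 4
whilelt: lane j active iff 34+j < 37 → j < 3 → 3 active
lane  0: xor(0x1a,0xa0) ⇒ 0xba
lane  1: xor(0xcc,0xb6) ⇒ 0x7a
lane  2: xor(0x72,0xac) ⇒ 0xde
lane  3: tail/zero ⇒ 0x00

vd = [186, 122, 222, 0]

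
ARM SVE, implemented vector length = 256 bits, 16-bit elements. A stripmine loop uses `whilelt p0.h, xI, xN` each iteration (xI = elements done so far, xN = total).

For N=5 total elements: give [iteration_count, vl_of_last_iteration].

lane count: 256 div 16 = 16
iterations = ceil(5/16) = 1; final-pass vl = 5

[iterations, last_vl] = [1, 5]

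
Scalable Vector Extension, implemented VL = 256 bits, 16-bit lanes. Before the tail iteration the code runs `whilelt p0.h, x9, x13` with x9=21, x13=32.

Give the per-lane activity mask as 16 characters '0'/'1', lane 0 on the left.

predicate = 1111111111100000

256-bit reg / 16-bit elem → 16 lanes
whilelt: lane j active iff 21+j < 32 → j < 11 → 11 active
bits (lane 0 leftmost): 1111111111100000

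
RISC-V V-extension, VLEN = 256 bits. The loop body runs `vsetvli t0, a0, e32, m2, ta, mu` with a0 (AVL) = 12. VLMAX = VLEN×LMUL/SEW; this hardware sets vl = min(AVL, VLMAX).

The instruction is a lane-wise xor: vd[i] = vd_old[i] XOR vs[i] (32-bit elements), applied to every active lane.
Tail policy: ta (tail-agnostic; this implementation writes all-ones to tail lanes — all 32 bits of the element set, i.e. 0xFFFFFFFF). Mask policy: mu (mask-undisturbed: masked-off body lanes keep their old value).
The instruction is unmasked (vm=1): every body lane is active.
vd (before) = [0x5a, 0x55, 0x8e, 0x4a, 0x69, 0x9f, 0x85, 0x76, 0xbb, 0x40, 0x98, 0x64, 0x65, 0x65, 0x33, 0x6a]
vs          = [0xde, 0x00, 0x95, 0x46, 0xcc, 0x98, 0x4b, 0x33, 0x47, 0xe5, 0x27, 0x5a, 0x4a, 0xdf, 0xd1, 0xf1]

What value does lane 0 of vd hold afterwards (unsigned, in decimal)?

vd[0] = 132

lanes per group: 256·2/32 = 16
vl ← min(12, 16) = 12
  i=0: xor(0x5a,0xde) → 132
  i=1: xor(0x55,0x00) → 85
  i=2: xor(0x8e,0x95) → 27
  i=3: xor(0x4a,0x46) → 12
  i=4: xor(0x69,0xcc) → 165
  i=5: xor(0x9f,0x98) → 7
  i=6: xor(0x85,0x4b) → 206
  i=7: xor(0x76,0x33) → 69
  i=8: xor(0xbb,0x47) → 252
  i=9: xor(0x40,0xe5) → 165
  i=10: xor(0x98,0x27) → 191
  i=11: xor(0x64,0x5a) → 62
  i=12: tail/ones → 4294967295
  i=13: tail/ones → 4294967295
  i=14: tail/ones → 4294967295
  i=15: tail/ones → 4294967295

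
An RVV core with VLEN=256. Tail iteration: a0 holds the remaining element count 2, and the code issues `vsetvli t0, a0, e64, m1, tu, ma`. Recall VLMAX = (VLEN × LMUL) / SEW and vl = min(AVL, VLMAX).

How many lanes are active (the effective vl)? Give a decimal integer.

vl = 2

VLMAX = (256 × 1) / 64 = 4 lanes
vl = min(AVL, VLMAX) = min(2, 4) = 2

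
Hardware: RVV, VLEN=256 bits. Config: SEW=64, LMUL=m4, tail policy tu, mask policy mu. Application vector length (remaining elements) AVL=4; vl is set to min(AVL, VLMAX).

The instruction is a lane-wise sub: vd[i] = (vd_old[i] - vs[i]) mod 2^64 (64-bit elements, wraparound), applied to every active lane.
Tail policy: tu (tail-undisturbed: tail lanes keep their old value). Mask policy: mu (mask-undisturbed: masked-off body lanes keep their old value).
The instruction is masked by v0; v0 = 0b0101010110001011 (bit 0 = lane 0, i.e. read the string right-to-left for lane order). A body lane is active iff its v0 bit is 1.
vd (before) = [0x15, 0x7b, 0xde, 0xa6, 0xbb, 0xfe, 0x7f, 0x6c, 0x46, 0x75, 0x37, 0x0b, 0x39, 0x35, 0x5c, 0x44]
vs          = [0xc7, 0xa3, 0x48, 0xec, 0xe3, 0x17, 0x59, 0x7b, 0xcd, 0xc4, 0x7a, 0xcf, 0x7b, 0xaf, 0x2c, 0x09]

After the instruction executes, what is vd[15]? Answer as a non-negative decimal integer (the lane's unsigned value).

vd[15] = 68

VLMAX = (256 × 4) / 64 = 16 lanes
vl = min(AVL, VLMAX) = min(4, 16) = 4
lane  0: sub(0x15,0xc7) ⇒ 0xffffffffffffff4e
lane  1: sub(0x7b,0xa3) ⇒ 0xffffffffffffffd8
lane  2: mask-off/keep ⇒ 0xde
lane  3: sub(0xa6,0xec) ⇒ 0xffffffffffffffba
lane  4: tail/keep ⇒ 0xbb
lane  5: tail/keep ⇒ 0xfe
lane  6: tail/keep ⇒ 0x7f
lane  7: tail/keep ⇒ 0x6c
lane  8: tail/keep ⇒ 0x46
lane  9: tail/keep ⇒ 0x75
lane 10: tail/keep ⇒ 0x37
lane 11: tail/keep ⇒ 0x0b
lane 12: tail/keep ⇒ 0x39
lane 13: tail/keep ⇒ 0x35
lane 14: tail/keep ⇒ 0x5c
lane 15: tail/keep ⇒ 0x44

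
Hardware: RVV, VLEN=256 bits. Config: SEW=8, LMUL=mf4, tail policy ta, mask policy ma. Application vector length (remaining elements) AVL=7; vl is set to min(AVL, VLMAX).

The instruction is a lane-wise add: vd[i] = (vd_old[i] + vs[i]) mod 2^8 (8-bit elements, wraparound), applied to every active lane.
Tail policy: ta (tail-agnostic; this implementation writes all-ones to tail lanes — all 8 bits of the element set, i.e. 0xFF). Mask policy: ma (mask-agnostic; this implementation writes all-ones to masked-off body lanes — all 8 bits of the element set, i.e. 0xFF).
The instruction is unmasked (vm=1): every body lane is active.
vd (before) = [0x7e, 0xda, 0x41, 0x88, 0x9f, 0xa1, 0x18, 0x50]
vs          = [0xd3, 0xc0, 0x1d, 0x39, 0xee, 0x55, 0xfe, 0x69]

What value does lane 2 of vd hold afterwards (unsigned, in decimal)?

lanes per group: 256·1/4/8 = 8
vl ← min(7, 8) = 7
lane  0: add(0x7e,0xd3) ⇒ 0x51
lane  1: add(0xda,0xc0) ⇒ 0x9a
lane  2: add(0x41,0x1d) ⇒ 0x5e
lane  3: add(0x88,0x39) ⇒ 0xc1
lane  4: add(0x9f,0xee) ⇒ 0x8d
lane  5: add(0xa1,0x55) ⇒ 0xf6
lane  6: add(0x18,0xfe) ⇒ 0x16
lane  7: tail/ones ⇒ 0xff

vd[2] = 94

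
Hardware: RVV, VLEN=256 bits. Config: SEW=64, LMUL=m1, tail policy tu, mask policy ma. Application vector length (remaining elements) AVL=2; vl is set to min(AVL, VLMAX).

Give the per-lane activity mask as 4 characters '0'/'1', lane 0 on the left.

predicate = 1100

lanes per group: 256·1/64 = 4
AVL=2 ≤ VLMAX=4, so vl = 2
bits (lane 0 leftmost): 1100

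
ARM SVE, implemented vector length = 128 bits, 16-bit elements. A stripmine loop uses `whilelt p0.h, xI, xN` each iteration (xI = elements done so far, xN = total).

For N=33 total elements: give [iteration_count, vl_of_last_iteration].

lane count: 128 div 16 = 8
N=33: ⌈33/8⌉ = 5 iters; last vl = 33 − 4×8 = 1

[iterations, last_vl] = [5, 1]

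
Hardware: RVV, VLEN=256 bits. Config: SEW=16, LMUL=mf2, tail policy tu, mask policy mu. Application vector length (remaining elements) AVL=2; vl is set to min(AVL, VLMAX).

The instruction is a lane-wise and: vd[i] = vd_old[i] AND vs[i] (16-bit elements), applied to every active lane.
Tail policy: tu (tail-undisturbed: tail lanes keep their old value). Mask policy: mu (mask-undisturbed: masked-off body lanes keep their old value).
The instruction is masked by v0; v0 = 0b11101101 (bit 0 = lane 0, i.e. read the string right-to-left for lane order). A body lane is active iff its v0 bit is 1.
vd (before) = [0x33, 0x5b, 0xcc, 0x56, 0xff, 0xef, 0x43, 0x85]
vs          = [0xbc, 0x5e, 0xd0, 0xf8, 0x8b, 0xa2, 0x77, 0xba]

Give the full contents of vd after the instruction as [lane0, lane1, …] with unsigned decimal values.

VLMAX = VLEN×LMUL/SEW = 256×1/2/16 = 8
vl = min(AVL, VLMAX) = min(2, 8) = 2
[0] and(0x33,0xbc) = 0x30
[1] mask-off/keep = 0x5b
[2] tail/keep = 0xcc
[3] tail/keep = 0x56
[4] tail/keep = 0xff
[5] tail/keep = 0xef
[6] tail/keep = 0x43
[7] tail/keep = 0x85

vd = [48, 91, 204, 86, 255, 239, 67, 133]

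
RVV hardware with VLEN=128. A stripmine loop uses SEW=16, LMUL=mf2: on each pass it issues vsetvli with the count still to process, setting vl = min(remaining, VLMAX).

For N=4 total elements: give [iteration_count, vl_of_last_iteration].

[iterations, last_vl] = [1, 4]

VLMAX = VLEN×LMUL/SEW = 128×1/2/16 = 4
iterations = ceil(4/4) = 1; final-pass vl = 4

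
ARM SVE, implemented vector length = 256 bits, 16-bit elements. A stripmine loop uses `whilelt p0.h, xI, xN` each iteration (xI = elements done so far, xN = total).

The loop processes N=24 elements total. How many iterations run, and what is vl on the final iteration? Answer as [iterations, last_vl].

[iterations, last_vl] = [2, 8]

register lanes = 256/16 = 16
N=24: ⌈24/16⌉ = 2 iters; last vl = 24 − 1×16 = 8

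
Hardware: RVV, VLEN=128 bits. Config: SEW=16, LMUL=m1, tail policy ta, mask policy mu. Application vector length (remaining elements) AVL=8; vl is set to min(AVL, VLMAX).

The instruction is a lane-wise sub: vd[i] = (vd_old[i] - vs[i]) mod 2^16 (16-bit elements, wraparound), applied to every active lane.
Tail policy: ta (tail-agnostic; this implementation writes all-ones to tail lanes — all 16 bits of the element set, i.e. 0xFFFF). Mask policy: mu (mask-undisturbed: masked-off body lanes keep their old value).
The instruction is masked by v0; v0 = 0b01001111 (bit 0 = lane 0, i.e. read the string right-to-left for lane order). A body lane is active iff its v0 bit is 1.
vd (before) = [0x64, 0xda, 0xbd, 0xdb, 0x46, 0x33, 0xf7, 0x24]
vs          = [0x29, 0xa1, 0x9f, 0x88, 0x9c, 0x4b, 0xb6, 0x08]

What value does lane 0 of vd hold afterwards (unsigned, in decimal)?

vd[0] = 59

lanes per group: 128·1/16 = 8
vl ← min(8, 8) = 8
[0] sub(0x64,0x29) = 0x3b
[1] sub(0xda,0xa1) = 0x39
[2] sub(0xbd,0x9f) = 0x1e
[3] sub(0xdb,0x88) = 0x53
[4] mask-off/keep = 0x46
[5] mask-off/keep = 0x33
[6] sub(0xf7,0xb6) = 0x41
[7] mask-off/keep = 0x24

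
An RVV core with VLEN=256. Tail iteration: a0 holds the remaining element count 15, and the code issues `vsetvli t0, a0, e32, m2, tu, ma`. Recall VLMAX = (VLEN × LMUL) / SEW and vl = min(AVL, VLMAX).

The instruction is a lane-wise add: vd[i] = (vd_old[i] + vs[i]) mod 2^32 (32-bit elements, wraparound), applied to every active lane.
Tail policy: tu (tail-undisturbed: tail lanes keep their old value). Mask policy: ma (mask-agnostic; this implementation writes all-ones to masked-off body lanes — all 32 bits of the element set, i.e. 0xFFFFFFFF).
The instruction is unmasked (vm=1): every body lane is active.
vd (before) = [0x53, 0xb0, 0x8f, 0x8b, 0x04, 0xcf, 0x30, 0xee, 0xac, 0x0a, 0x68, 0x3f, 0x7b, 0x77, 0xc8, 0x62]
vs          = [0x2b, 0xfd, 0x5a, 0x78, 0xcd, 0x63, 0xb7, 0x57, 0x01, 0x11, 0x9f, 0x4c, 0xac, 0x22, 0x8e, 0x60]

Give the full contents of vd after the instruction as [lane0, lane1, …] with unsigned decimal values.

VLMAX = VLEN×LMUL/SEW = 256×2/32 = 16
vl ← min(15, 16) = 15
lane  0: add(0x53,0x2b) ⇒ 0x7e
lane  1: add(0xb0,0xfd) ⇒ 0x1ad
lane  2: add(0x8f,0x5a) ⇒ 0xe9
lane  3: add(0x8b,0x78) ⇒ 0x103
lane  4: add(0x04,0xcd) ⇒ 0xd1
lane  5: add(0xcf,0x63) ⇒ 0x132
lane  6: add(0x30,0xb7) ⇒ 0xe7
lane  7: add(0xee,0x57) ⇒ 0x145
lane  8: add(0xac,0x01) ⇒ 0xad
lane  9: add(0x0a,0x11) ⇒ 0x1b
lane 10: add(0x68,0x9f) ⇒ 0x107
lane 11: add(0x3f,0x4c) ⇒ 0x8b
lane 12: add(0x7b,0xac) ⇒ 0x127
lane 13: add(0x77,0x22) ⇒ 0x99
lane 14: add(0xc8,0x8e) ⇒ 0x156
lane 15: tail/keep ⇒ 0x62

vd = [126, 429, 233, 259, 209, 306, 231, 325, 173, 27, 263, 139, 295, 153, 342, 98]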